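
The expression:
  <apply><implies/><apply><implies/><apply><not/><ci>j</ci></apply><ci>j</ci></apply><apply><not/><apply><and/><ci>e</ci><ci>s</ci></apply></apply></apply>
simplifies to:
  <apply><or/><apply><not/><ci>e</ci></apply><apply><not/><ci>j</ci></apply><apply><not/><ci>s</ci></apply></apply>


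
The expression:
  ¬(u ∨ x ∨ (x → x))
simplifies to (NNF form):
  False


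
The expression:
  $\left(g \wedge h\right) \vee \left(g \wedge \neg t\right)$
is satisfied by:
  {h: True, g: True, t: False}
  {g: True, t: False, h: False}
  {t: True, h: True, g: True}


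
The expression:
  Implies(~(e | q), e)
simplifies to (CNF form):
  e | q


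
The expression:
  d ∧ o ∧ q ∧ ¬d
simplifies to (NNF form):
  False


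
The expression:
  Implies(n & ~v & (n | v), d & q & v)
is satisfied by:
  {v: True, n: False}
  {n: False, v: False}
  {n: True, v: True}


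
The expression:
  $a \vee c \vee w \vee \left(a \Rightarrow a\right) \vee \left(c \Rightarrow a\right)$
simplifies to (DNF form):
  $\text{True}$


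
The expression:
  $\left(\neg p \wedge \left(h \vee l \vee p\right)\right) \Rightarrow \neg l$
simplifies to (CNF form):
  $p \vee \neg l$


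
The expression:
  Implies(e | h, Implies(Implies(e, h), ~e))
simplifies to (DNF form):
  ~e | ~h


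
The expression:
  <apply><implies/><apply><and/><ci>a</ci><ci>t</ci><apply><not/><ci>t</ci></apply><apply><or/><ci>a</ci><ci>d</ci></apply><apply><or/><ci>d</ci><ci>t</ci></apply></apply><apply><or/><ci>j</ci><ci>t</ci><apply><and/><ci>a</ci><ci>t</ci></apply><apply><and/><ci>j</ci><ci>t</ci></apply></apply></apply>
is always true.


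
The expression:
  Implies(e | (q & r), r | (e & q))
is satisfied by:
  {r: True, q: True, e: False}
  {r: True, e: False, q: False}
  {q: True, e: False, r: False}
  {q: False, e: False, r: False}
  {r: True, q: True, e: True}
  {r: True, e: True, q: False}
  {q: True, e: True, r: False}


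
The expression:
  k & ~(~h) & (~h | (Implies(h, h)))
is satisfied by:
  {h: True, k: True}


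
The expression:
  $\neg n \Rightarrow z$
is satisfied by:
  {n: True, z: True}
  {n: True, z: False}
  {z: True, n: False}


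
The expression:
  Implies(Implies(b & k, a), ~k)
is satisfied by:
  {b: True, a: False, k: False}
  {a: False, k: False, b: False}
  {b: True, a: True, k: False}
  {a: True, b: False, k: False}
  {k: True, b: True, a: False}


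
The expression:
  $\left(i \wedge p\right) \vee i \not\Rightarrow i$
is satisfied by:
  {i: True, p: True}


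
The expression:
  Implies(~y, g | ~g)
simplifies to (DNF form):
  True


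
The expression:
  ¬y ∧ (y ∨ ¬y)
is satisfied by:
  {y: False}


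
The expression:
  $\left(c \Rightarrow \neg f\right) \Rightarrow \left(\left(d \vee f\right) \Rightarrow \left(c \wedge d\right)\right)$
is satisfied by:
  {c: True, f: False, d: False}
  {d: True, c: True, f: False}
  {c: True, f: True, d: False}
  {d: True, c: True, f: True}
  {d: False, f: False, c: False}


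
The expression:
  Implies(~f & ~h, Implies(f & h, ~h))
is always true.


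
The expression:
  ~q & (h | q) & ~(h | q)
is never true.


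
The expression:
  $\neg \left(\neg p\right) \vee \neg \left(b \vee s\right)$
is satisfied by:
  {p: True, b: False, s: False}
  {p: True, s: True, b: False}
  {p: True, b: True, s: False}
  {p: True, s: True, b: True}
  {s: False, b: False, p: False}


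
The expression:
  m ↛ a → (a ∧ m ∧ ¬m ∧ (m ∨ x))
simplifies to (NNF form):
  a ∨ ¬m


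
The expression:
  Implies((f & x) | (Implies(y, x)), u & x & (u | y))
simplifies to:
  (u & x) | (y & ~x)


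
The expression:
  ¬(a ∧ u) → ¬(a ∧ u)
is always true.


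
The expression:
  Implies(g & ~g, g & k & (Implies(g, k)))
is always true.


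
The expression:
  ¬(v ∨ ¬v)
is never true.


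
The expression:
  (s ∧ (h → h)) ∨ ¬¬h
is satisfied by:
  {s: True, h: True}
  {s: True, h: False}
  {h: True, s: False}


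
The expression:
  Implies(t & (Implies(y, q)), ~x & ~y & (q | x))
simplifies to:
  ~t | (y & ~q) | (q & ~x & ~y)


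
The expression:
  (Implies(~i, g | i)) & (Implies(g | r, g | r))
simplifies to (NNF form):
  g | i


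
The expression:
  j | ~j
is always true.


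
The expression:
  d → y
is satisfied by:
  {y: True, d: False}
  {d: False, y: False}
  {d: True, y: True}


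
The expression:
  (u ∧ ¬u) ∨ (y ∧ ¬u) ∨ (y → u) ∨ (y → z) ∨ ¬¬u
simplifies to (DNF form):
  True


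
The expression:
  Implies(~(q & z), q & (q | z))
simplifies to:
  q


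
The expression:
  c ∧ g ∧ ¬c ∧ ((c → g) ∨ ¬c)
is never true.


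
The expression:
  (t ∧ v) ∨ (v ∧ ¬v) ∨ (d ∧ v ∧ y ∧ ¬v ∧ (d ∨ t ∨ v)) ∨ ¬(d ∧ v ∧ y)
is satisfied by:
  {t: True, v: False, y: False, d: False}
  {d: False, v: False, t: False, y: False}
  {d: True, t: True, v: False, y: False}
  {d: True, v: False, t: False, y: False}
  {y: True, t: True, d: False, v: False}
  {y: True, d: False, v: False, t: False}
  {y: True, d: True, t: True, v: False}
  {y: True, d: True, v: False, t: False}
  {t: True, v: True, y: False, d: False}
  {v: True, y: False, t: False, d: False}
  {d: True, v: True, t: True, y: False}
  {d: True, v: True, y: False, t: False}
  {t: True, v: True, y: True, d: False}
  {v: True, y: True, d: False, t: False}
  {d: True, v: True, y: True, t: True}


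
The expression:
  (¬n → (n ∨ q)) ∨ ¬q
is always true.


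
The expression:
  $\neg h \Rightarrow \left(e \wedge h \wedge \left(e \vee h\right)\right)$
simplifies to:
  $h$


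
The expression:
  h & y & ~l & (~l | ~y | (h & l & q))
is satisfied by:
  {h: True, y: True, l: False}


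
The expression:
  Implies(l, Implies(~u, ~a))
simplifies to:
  u | ~a | ~l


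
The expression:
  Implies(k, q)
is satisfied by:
  {q: True, k: False}
  {k: False, q: False}
  {k: True, q: True}


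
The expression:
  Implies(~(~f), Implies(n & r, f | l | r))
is always true.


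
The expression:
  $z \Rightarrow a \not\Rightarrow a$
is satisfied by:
  {z: False}


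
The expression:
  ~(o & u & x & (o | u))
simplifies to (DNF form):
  ~o | ~u | ~x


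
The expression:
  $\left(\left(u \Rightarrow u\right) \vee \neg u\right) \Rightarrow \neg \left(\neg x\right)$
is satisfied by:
  {x: True}


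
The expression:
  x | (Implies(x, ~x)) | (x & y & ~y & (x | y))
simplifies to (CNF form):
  True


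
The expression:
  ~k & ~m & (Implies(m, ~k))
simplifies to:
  ~k & ~m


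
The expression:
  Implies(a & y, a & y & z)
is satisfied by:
  {z: True, y: False, a: False}
  {y: False, a: False, z: False}
  {a: True, z: True, y: False}
  {a: True, y: False, z: False}
  {z: True, y: True, a: False}
  {y: True, z: False, a: False}
  {a: True, y: True, z: True}


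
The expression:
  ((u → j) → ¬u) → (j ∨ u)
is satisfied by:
  {u: True, j: True}
  {u: True, j: False}
  {j: True, u: False}


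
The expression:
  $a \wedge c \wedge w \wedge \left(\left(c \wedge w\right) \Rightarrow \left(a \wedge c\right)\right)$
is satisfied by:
  {a: True, c: True, w: True}


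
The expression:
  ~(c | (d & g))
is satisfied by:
  {g: False, c: False, d: False}
  {d: True, g: False, c: False}
  {g: True, d: False, c: False}


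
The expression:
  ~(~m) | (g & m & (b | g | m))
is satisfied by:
  {m: True}


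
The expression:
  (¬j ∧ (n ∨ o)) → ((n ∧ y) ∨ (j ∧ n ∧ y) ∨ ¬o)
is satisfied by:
  {n: True, j: True, y: True, o: False}
  {n: True, j: True, y: False, o: False}
  {j: True, y: True, n: False, o: False}
  {j: True, n: False, y: False, o: False}
  {n: True, y: True, j: False, o: False}
  {n: True, y: False, j: False, o: False}
  {y: True, n: False, j: False, o: False}
  {n: False, y: False, j: False, o: False}
  {n: True, o: True, j: True, y: True}
  {n: True, o: True, j: True, y: False}
  {o: True, j: True, y: True, n: False}
  {o: True, j: True, y: False, n: False}
  {o: True, n: True, y: True, j: False}


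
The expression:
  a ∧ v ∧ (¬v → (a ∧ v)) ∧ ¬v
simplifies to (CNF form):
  False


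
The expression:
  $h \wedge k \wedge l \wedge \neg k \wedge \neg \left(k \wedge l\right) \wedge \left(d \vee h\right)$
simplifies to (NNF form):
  $\text{False}$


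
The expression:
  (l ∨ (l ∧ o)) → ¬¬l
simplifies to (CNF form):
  True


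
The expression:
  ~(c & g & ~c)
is always true.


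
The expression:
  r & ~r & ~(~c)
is never true.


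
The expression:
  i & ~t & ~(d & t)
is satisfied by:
  {i: True, t: False}


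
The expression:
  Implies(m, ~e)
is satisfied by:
  {m: False, e: False}
  {e: True, m: False}
  {m: True, e: False}


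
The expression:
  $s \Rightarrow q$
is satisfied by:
  {q: True, s: False}
  {s: False, q: False}
  {s: True, q: True}


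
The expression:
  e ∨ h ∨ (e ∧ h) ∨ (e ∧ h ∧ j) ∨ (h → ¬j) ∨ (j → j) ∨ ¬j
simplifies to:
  True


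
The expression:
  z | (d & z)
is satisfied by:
  {z: True}


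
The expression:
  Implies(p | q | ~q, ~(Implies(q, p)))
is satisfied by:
  {q: True, p: False}


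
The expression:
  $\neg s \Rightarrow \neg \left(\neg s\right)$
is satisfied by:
  {s: True}


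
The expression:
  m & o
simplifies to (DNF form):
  m & o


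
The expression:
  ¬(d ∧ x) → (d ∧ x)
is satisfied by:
  {d: True, x: True}


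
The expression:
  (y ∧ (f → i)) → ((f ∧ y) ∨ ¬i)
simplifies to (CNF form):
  f ∨ ¬i ∨ ¬y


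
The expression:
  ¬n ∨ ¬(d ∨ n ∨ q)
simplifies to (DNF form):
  ¬n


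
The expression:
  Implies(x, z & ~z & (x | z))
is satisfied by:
  {x: False}


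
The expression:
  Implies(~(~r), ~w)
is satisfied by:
  {w: False, r: False}
  {r: True, w: False}
  {w: True, r: False}


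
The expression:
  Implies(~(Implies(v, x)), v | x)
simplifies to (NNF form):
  True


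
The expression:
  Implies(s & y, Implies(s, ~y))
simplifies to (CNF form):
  ~s | ~y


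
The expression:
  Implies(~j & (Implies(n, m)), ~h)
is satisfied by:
  {n: True, j: True, m: False, h: False}
  {j: True, n: False, m: False, h: False}
  {n: True, j: True, m: True, h: False}
  {j: True, m: True, n: False, h: False}
  {n: True, m: False, j: False, h: False}
  {n: False, m: False, j: False, h: False}
  {n: True, m: True, j: False, h: False}
  {m: True, n: False, j: False, h: False}
  {h: True, n: True, j: True, m: False}
  {h: True, j: True, n: False, m: False}
  {h: True, n: True, j: True, m: True}
  {h: True, j: True, m: True, n: False}
  {h: True, n: True, m: False, j: False}


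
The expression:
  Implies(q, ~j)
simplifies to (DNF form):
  ~j | ~q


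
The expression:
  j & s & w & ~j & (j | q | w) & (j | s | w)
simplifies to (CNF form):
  False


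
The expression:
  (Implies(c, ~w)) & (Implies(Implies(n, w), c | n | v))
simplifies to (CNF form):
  (c | ~c) & (c | n | v) & (~c | ~w) & (c | n | ~c) & (c | v | ~c) & (n | v | ~w) & (n | ~c | ~w) & (v | ~c | ~w)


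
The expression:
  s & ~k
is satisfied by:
  {s: True, k: False}


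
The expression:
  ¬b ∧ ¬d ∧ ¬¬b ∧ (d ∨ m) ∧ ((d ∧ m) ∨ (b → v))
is never true.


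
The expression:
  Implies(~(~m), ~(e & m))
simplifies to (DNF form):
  ~e | ~m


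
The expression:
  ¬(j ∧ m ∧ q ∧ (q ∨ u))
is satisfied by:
  {m: False, q: False, j: False}
  {j: True, m: False, q: False}
  {q: True, m: False, j: False}
  {j: True, q: True, m: False}
  {m: True, j: False, q: False}
  {j: True, m: True, q: False}
  {q: True, m: True, j: False}


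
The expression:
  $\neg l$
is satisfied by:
  {l: False}


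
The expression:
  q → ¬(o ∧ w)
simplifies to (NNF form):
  ¬o ∨ ¬q ∨ ¬w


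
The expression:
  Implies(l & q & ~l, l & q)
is always true.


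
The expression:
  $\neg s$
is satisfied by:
  {s: False}


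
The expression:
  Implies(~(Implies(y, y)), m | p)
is always true.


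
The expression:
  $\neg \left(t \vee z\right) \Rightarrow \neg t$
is always true.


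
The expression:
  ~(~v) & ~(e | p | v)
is never true.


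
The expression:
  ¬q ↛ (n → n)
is never true.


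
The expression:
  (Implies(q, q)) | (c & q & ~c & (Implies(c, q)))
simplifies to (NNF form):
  True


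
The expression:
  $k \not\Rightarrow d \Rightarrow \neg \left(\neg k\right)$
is always true.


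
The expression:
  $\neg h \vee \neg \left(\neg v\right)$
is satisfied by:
  {v: True, h: False}
  {h: False, v: False}
  {h: True, v: True}


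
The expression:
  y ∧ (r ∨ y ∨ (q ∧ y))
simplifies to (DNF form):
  y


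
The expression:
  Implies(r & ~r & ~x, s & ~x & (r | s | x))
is always true.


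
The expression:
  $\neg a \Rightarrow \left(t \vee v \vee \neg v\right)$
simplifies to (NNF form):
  $\text{True}$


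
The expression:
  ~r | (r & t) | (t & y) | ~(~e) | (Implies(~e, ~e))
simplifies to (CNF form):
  True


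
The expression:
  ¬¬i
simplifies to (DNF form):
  i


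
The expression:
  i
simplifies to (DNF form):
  i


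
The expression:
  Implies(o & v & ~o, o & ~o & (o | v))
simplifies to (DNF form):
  True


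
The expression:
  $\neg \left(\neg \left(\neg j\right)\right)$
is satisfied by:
  {j: False}


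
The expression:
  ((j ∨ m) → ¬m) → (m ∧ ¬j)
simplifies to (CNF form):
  m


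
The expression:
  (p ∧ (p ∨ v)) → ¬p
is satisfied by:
  {p: False}


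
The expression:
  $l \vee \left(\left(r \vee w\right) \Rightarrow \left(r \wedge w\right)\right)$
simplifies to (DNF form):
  $l \vee \left(r \wedge w\right) \vee \left(\neg r \wedge \neg w\right)$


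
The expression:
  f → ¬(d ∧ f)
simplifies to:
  ¬d ∨ ¬f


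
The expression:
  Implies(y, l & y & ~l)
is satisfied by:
  {y: False}


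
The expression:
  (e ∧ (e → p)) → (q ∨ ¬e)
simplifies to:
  q ∨ ¬e ∨ ¬p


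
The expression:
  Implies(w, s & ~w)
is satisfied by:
  {w: False}


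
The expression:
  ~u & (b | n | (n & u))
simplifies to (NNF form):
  ~u & (b | n)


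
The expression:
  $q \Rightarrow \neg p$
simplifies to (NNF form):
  $\neg p \vee \neg q$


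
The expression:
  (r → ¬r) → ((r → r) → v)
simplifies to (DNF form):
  r ∨ v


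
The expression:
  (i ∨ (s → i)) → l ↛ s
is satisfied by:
  {l: True, s: False, i: False}
  {i: True, l: True, s: False}
  {s: True, l: True, i: False}
  {s: True, l: False, i: False}


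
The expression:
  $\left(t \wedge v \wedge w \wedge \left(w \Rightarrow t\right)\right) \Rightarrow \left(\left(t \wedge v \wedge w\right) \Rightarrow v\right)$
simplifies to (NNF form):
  $\text{True}$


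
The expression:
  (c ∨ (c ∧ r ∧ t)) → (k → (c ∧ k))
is always true.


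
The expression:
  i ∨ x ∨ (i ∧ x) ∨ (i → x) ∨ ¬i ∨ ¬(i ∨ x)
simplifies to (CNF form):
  True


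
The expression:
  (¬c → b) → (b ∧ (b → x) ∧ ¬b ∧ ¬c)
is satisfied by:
  {b: False, c: False}


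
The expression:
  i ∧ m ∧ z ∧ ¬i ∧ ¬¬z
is never true.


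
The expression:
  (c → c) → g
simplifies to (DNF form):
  g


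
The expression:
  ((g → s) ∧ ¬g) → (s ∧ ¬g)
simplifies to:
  g ∨ s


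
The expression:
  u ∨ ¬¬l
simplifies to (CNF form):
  l ∨ u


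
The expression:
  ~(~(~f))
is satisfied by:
  {f: False}


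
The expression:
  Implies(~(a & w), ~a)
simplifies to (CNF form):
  w | ~a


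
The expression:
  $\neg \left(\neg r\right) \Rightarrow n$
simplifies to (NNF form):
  $n \vee \neg r$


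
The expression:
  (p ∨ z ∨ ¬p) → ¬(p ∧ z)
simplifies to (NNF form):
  ¬p ∨ ¬z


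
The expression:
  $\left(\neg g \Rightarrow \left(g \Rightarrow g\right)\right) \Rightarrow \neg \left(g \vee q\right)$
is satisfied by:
  {q: False, g: False}


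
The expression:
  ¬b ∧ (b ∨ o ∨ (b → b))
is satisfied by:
  {b: False}


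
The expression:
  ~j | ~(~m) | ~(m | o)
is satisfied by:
  {m: True, o: False, j: False}
  {o: False, j: False, m: False}
  {j: True, m: True, o: False}
  {j: True, o: False, m: False}
  {m: True, o: True, j: False}
  {o: True, m: False, j: False}
  {j: True, o: True, m: True}


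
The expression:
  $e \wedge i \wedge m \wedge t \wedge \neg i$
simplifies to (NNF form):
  $\text{False}$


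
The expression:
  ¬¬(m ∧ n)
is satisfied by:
  {m: True, n: True}


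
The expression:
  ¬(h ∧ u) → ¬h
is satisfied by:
  {u: True, h: False}
  {h: False, u: False}
  {h: True, u: True}


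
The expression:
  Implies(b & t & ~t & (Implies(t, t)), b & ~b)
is always true.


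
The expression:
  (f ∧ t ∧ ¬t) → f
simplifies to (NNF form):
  True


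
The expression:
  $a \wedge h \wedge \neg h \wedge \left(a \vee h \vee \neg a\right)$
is never true.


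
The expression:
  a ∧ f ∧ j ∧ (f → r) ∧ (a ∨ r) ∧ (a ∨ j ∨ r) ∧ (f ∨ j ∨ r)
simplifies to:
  a ∧ f ∧ j ∧ r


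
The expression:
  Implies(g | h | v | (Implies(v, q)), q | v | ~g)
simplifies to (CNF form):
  q | v | ~g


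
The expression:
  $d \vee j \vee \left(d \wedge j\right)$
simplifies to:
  $d \vee j$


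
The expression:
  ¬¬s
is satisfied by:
  {s: True}


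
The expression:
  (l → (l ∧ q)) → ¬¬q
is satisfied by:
  {q: True, l: True}
  {q: True, l: False}
  {l: True, q: False}


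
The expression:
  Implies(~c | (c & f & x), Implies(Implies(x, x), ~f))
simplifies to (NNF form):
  ~f | (c & ~x)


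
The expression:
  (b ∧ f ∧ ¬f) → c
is always true.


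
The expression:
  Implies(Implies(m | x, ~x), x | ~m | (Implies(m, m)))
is always true.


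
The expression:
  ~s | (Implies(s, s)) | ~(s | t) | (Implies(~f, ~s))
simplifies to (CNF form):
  True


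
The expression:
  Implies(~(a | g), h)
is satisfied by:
  {a: True, g: True, h: True}
  {a: True, g: True, h: False}
  {a: True, h: True, g: False}
  {a: True, h: False, g: False}
  {g: True, h: True, a: False}
  {g: True, h: False, a: False}
  {h: True, g: False, a: False}


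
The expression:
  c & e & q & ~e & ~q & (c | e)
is never true.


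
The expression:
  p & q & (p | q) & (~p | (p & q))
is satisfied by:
  {p: True, q: True}


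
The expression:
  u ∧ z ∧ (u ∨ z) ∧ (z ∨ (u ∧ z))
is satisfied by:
  {z: True, u: True}


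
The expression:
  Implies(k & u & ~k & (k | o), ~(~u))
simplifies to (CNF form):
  True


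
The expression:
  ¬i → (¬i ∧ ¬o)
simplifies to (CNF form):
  i ∨ ¬o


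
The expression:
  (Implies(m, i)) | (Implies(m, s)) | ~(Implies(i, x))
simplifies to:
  i | s | ~m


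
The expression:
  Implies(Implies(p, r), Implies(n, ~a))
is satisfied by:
  {p: True, r: False, n: False, a: False}
  {a: False, r: False, p: False, n: False}
  {p: True, r: True, a: False, n: False}
  {r: True, a: False, p: False, n: False}
  {a: True, p: True, r: False, n: False}
  {a: True, r: False, p: False, n: False}
  {a: True, p: True, r: True, n: False}
  {a: True, r: True, p: False, n: False}
  {n: True, p: True, a: False, r: False}
  {n: True, a: False, r: False, p: False}
  {n: True, p: True, r: True, a: False}
  {n: True, r: True, a: False, p: False}
  {n: True, p: True, a: True, r: False}


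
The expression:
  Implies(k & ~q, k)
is always true.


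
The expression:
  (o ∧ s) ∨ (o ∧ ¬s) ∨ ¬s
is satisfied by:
  {o: True, s: False}
  {s: False, o: False}
  {s: True, o: True}


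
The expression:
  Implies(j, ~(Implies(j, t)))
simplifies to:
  ~j | ~t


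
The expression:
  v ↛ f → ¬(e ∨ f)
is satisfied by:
  {f: True, v: False, e: False}
  {f: False, v: False, e: False}
  {e: True, f: True, v: False}
  {e: True, f: False, v: False}
  {v: True, f: True, e: False}
  {v: True, f: False, e: False}
  {v: True, e: True, f: True}


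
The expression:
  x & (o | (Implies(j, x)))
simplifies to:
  x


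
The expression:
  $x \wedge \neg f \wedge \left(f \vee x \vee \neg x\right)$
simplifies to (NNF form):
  $x \wedge \neg f$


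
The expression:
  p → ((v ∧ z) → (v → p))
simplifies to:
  True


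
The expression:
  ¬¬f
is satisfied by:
  {f: True}


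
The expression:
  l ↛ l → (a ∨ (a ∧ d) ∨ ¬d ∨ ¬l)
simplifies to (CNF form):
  True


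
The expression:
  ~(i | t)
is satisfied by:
  {i: False, t: False}


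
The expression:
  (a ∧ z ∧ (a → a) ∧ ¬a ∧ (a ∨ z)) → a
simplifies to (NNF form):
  True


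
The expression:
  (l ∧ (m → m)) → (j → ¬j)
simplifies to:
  ¬j ∨ ¬l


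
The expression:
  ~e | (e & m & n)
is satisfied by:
  {m: True, n: True, e: False}
  {m: True, n: False, e: False}
  {n: True, m: False, e: False}
  {m: False, n: False, e: False}
  {m: True, e: True, n: True}


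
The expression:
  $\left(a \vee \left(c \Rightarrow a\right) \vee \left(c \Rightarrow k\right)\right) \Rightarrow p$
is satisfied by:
  {p: True, c: True, k: False, a: False}
  {p: True, k: False, c: False, a: False}
  {a: True, p: True, c: True, k: False}
  {a: True, p: True, k: False, c: False}
  {p: True, c: True, k: True, a: False}
  {p: True, k: True, c: False, a: False}
  {p: True, a: True, k: True, c: True}
  {p: True, a: True, k: True, c: False}
  {c: True, a: False, k: False, p: False}


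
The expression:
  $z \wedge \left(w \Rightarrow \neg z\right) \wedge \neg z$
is never true.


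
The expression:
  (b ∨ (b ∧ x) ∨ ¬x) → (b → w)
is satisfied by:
  {w: True, b: False}
  {b: False, w: False}
  {b: True, w: True}


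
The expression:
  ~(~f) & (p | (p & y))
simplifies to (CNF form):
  f & p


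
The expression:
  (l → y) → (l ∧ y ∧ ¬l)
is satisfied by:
  {l: True, y: False}


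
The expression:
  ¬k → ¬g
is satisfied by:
  {k: True, g: False}
  {g: False, k: False}
  {g: True, k: True}


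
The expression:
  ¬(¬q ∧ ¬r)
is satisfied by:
  {r: True, q: True}
  {r: True, q: False}
  {q: True, r: False}


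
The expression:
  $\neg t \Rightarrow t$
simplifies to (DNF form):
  $t$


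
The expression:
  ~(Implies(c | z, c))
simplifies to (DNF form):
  z & ~c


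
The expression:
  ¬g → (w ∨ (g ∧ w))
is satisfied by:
  {g: True, w: True}
  {g: True, w: False}
  {w: True, g: False}


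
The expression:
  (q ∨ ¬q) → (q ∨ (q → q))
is always true.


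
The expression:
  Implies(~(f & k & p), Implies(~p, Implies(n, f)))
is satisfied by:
  {p: True, f: True, n: False}
  {p: True, f: False, n: False}
  {f: True, p: False, n: False}
  {p: False, f: False, n: False}
  {n: True, p: True, f: True}
  {n: True, p: True, f: False}
  {n: True, f: True, p: False}


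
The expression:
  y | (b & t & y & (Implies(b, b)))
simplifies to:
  y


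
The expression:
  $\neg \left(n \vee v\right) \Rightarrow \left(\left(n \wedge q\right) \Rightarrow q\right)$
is always true.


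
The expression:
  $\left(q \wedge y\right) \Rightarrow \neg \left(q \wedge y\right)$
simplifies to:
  $\neg q \vee \neg y$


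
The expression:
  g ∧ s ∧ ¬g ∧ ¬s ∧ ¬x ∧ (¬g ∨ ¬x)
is never true.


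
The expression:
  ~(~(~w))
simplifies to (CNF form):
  ~w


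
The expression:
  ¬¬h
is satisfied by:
  {h: True}


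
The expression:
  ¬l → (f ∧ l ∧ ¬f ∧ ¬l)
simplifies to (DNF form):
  l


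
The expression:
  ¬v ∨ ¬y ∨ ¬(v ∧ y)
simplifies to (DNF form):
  ¬v ∨ ¬y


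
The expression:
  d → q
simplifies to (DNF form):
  q ∨ ¬d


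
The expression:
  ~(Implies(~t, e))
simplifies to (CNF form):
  ~e & ~t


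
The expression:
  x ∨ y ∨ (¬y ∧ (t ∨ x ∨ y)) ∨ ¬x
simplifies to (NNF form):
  True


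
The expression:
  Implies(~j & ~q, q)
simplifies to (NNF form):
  j | q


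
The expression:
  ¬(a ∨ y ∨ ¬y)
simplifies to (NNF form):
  False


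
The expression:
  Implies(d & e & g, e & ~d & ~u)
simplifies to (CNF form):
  ~d | ~e | ~g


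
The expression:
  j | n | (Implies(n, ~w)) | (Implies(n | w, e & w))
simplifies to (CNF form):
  True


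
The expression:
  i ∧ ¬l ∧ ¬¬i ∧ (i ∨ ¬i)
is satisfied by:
  {i: True, l: False}


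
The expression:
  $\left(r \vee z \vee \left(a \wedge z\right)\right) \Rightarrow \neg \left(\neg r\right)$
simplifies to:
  $r \vee \neg z$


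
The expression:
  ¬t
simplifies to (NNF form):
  ¬t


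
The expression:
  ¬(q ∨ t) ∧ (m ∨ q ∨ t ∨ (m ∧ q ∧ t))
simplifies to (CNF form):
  m ∧ ¬q ∧ ¬t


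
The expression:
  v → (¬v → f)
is always true.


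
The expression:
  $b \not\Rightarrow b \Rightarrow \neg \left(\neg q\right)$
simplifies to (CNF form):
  $\text{True}$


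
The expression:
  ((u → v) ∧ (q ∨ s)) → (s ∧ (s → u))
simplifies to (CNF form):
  (u ∨ ¬q) ∧ (u ∨ ¬s) ∧ (s ∨ u ∨ ¬q) ∧ (s ∨ u ∨ ¬s) ∧ (s ∨ ¬q ∨ ¬v) ∧ (s ∨ ¬s ∨ ¬v) ∧ (u ∨ ¬q ∨ ¬v) ∧ (u ∨ ¬s ∨ ¬v)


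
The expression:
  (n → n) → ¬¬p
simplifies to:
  p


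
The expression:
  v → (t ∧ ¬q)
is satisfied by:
  {t: True, q: False, v: False}
  {q: False, v: False, t: False}
  {t: True, q: True, v: False}
  {q: True, t: False, v: False}
  {v: True, t: True, q: False}


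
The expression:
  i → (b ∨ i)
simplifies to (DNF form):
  True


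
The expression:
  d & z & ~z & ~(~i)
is never true.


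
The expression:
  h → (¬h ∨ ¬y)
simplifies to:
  ¬h ∨ ¬y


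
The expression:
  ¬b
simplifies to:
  ¬b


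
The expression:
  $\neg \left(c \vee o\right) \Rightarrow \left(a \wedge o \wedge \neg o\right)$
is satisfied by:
  {o: True, c: True}
  {o: True, c: False}
  {c: True, o: False}


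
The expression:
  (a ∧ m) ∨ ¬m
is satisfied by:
  {a: True, m: False}
  {m: False, a: False}
  {m: True, a: True}


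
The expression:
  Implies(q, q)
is always true.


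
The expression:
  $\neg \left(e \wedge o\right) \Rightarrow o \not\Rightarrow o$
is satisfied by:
  {e: True, o: True}


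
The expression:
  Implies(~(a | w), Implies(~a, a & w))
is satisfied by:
  {a: True, w: True}
  {a: True, w: False}
  {w: True, a: False}


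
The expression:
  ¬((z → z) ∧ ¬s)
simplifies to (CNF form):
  s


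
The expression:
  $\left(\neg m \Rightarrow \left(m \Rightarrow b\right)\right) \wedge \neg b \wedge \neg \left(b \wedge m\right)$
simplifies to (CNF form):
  $\neg b$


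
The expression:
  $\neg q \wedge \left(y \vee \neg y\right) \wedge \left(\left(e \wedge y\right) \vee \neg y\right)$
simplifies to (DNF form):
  $\left(e \wedge \neg q\right) \vee \left(\neg q \wedge \neg y\right)$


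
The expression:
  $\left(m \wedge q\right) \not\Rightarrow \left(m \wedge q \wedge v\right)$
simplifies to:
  $m \wedge q \wedge \neg v$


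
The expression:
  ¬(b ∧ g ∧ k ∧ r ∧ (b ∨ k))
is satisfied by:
  {g: False, k: False, b: False, r: False}
  {r: True, g: False, k: False, b: False}
  {b: True, g: False, k: False, r: False}
  {r: True, b: True, g: False, k: False}
  {k: True, r: False, g: False, b: False}
  {r: True, k: True, g: False, b: False}
  {b: True, k: True, r: False, g: False}
  {r: True, b: True, k: True, g: False}
  {g: True, b: False, k: False, r: False}
  {r: True, g: True, b: False, k: False}
  {b: True, g: True, r: False, k: False}
  {r: True, b: True, g: True, k: False}
  {k: True, g: True, b: False, r: False}
  {r: True, k: True, g: True, b: False}
  {b: True, k: True, g: True, r: False}


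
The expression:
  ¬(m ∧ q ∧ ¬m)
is always true.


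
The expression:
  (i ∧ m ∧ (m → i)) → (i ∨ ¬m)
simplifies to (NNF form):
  True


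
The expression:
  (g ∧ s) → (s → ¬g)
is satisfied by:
  {s: False, g: False}
  {g: True, s: False}
  {s: True, g: False}


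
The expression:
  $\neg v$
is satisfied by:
  {v: False}


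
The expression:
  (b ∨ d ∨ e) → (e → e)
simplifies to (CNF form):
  True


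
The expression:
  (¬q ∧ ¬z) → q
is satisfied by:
  {q: True, z: True}
  {q: True, z: False}
  {z: True, q: False}


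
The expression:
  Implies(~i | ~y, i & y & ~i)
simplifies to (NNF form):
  i & y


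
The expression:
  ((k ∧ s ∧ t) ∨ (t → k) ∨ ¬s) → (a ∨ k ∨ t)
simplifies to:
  a ∨ k ∨ t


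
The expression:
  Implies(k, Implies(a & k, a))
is always true.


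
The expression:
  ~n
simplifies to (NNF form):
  ~n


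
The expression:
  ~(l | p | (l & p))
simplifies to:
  ~l & ~p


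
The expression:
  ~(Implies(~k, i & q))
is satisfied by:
  {q: False, k: False, i: False}
  {i: True, q: False, k: False}
  {q: True, i: False, k: False}


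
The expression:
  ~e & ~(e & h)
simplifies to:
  ~e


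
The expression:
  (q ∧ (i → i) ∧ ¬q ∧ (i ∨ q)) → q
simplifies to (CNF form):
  True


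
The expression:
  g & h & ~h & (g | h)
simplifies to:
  False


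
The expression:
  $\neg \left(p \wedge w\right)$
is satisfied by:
  {p: False, w: False}
  {w: True, p: False}
  {p: True, w: False}


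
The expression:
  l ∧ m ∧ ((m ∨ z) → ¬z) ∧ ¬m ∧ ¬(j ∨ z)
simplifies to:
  False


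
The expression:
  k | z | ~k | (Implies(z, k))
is always true.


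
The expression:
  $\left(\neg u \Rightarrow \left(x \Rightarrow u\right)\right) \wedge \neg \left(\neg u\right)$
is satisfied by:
  {u: True}


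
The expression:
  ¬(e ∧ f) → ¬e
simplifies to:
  f ∨ ¬e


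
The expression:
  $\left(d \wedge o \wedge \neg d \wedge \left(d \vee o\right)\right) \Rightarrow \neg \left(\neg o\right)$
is always true.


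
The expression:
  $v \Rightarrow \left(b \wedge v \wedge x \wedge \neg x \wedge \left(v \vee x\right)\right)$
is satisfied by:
  {v: False}


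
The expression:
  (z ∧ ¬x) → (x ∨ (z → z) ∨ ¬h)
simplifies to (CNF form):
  True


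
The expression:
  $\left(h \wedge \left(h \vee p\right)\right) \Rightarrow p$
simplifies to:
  $p \vee \neg h$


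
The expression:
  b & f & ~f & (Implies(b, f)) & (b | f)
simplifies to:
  False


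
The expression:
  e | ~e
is always true.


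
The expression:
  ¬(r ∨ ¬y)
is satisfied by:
  {y: True, r: False}


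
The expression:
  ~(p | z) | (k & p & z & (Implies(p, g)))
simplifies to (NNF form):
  (g | ~z) & (k | ~z) & (p | ~z) & (z | ~p)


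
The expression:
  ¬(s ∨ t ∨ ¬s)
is never true.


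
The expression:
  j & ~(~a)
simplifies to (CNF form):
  a & j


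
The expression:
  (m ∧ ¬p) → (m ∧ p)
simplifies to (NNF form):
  p ∨ ¬m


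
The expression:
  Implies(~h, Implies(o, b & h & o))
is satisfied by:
  {h: True, o: False}
  {o: False, h: False}
  {o: True, h: True}


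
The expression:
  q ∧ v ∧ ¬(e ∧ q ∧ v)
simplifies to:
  q ∧ v ∧ ¬e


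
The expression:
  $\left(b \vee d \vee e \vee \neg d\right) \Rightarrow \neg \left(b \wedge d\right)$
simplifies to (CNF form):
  $\neg b \vee \neg d$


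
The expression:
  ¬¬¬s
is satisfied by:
  {s: False}


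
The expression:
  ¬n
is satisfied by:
  {n: False}


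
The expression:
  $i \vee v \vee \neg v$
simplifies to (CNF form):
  $\text{True}$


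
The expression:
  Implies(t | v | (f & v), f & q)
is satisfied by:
  {f: True, q: True, v: False, t: False}
  {f: True, v: False, q: False, t: False}
  {q: True, f: False, v: False, t: False}
  {f: False, v: False, q: False, t: False}
  {t: True, f: True, q: True, v: False}
  {f: True, v: True, q: True, t: False}
  {t: True, f: True, v: True, q: True}


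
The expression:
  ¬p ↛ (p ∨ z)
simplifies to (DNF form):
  ¬p ∧ ¬z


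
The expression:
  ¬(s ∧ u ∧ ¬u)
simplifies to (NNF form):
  True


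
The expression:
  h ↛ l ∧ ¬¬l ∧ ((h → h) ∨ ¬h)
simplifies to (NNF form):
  False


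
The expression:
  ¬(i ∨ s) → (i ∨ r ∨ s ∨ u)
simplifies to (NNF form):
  i ∨ r ∨ s ∨ u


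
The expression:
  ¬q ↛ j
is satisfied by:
  {q: False, j: False}


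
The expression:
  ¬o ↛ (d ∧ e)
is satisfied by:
  {e: False, o: False, d: False}
  {d: True, e: False, o: False}
  {e: True, d: False, o: False}


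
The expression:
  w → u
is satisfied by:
  {u: True, w: False}
  {w: False, u: False}
  {w: True, u: True}


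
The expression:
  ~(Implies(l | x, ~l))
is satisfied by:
  {l: True}


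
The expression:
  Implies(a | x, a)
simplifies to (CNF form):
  a | ~x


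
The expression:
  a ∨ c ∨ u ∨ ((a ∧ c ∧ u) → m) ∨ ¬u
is always true.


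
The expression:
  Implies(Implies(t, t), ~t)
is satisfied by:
  {t: False}


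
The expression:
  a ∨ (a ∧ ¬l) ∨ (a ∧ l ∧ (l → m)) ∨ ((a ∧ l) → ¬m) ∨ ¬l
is always true.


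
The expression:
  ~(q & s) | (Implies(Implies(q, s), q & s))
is always true.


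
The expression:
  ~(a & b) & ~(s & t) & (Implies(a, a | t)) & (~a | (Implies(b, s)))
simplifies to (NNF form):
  (~a & ~s) | (~a & ~t) | (~b & ~s) | (~b & ~t)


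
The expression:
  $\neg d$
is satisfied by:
  {d: False}


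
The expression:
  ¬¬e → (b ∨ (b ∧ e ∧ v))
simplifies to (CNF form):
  b ∨ ¬e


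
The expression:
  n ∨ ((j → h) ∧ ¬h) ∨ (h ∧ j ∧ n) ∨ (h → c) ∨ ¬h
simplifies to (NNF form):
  c ∨ n ∨ ¬h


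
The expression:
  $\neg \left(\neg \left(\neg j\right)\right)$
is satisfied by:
  {j: False}


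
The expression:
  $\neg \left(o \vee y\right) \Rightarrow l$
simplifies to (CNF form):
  $l \vee o \vee y$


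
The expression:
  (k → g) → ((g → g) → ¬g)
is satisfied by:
  {g: False}


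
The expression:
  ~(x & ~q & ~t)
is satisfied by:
  {t: True, q: True, x: False}
  {t: True, q: False, x: False}
  {q: True, t: False, x: False}
  {t: False, q: False, x: False}
  {t: True, x: True, q: True}
  {t: True, x: True, q: False}
  {x: True, q: True, t: False}


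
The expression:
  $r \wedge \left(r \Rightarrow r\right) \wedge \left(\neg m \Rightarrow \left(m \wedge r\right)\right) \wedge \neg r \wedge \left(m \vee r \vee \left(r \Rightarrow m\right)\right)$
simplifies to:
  $\text{False}$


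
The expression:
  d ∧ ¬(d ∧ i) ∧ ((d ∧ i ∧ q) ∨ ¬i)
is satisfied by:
  {d: True, i: False}


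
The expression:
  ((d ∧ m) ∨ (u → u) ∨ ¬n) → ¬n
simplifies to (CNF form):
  ¬n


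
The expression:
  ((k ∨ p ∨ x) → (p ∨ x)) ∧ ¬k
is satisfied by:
  {k: False}


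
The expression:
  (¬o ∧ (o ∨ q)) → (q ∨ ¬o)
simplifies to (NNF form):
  True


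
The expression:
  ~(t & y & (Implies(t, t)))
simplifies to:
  ~t | ~y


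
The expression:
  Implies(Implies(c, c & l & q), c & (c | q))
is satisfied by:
  {c: True}


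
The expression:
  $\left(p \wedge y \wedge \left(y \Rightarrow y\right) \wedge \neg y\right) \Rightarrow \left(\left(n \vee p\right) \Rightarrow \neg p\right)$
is always true.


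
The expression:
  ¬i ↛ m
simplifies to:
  m ∨ ¬i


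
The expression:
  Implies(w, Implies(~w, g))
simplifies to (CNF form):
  True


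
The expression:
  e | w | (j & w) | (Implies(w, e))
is always true.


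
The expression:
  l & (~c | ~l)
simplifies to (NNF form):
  l & ~c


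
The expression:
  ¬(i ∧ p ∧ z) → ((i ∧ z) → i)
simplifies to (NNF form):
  True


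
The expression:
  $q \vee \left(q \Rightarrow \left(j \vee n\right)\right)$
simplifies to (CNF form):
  $\text{True}$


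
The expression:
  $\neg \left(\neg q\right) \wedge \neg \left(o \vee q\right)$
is never true.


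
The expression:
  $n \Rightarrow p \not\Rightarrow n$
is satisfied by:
  {n: False}


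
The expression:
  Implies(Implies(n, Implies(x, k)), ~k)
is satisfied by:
  {k: False}


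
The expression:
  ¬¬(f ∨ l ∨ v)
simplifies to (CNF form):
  f ∨ l ∨ v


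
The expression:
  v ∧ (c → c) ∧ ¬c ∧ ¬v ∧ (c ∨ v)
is never true.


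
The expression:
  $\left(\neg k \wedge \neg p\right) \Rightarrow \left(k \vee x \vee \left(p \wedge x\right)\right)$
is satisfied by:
  {x: True, k: True, p: True}
  {x: True, k: True, p: False}
  {x: True, p: True, k: False}
  {x: True, p: False, k: False}
  {k: True, p: True, x: False}
  {k: True, p: False, x: False}
  {p: True, k: False, x: False}


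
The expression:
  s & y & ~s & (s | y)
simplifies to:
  False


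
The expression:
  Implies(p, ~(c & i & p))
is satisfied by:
  {p: False, c: False, i: False}
  {i: True, p: False, c: False}
  {c: True, p: False, i: False}
  {i: True, c: True, p: False}
  {p: True, i: False, c: False}
  {i: True, p: True, c: False}
  {c: True, p: True, i: False}


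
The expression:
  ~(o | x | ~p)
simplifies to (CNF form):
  p & ~o & ~x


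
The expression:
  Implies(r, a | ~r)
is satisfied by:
  {a: True, r: False}
  {r: False, a: False}
  {r: True, a: True}


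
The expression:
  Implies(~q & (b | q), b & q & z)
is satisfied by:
  {q: True, b: False}
  {b: False, q: False}
  {b: True, q: True}


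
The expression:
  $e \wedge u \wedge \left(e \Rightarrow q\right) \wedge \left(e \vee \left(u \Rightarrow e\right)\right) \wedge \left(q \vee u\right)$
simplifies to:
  $e \wedge q \wedge u$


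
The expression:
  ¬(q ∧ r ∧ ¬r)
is always true.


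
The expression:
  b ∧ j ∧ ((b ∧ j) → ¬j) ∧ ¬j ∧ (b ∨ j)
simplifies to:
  False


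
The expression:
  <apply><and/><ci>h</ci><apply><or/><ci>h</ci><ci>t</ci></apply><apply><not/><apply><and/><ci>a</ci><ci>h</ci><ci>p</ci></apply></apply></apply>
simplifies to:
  <apply><and/><ci>h</ci><apply><or/><apply><not/><ci>a</ci></apply><apply><not/><ci>p</ci></apply></apply></apply>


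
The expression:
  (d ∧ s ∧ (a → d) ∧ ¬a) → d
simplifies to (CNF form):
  True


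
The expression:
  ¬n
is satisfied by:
  {n: False}


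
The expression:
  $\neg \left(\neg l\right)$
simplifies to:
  $l$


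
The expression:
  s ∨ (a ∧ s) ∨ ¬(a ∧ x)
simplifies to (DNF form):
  s ∨ ¬a ∨ ¬x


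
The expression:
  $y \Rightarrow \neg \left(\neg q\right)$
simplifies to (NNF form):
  $q \vee \neg y$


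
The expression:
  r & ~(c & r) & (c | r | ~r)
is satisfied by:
  {r: True, c: False}


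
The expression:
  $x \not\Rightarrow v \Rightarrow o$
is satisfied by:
  {o: True, v: True, x: False}
  {o: True, v: False, x: False}
  {v: True, o: False, x: False}
  {o: False, v: False, x: False}
  {x: True, o: True, v: True}
  {x: True, o: True, v: False}
  {x: True, v: True, o: False}
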